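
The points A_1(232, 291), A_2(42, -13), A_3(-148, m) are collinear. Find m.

Collinearity: (A_3 − A_1) must be parallel to (A_2 − A_1) = (-190, -304).
Cross-multiplying the components: (m − 291)·(-190) = (-380)·(-304).
Solving gives m = -317.

-317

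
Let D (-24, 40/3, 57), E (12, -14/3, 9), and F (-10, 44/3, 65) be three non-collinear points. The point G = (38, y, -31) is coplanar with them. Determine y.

-58/3

A normal to the plane is n = DE × DF = (-80, -960, 300).
G lies in the plane iff n · DG = 0.
This gives (-960)y + (-18560) = 0, so y = -58/3.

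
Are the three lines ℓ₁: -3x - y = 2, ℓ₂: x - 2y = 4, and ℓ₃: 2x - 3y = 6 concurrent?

The three lines meet at one point iff the augmented coefficient matrix [aᵢ bᵢ cᵢ] has rank < 3, i.e. its determinant vanishes.
Here the determinant is 0.
It vanishes, so the lines are concurrent at (0, -2).

Yes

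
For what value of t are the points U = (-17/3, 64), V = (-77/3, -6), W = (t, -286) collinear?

The three points are collinear iff det[UV; UW] = 0.
This determinant is linear in t: (70)t + (22190/3) = 0, so t = -317/3.

-317/3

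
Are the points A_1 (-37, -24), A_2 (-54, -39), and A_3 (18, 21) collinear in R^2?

A_1A_2 = (-17, -15), A_1A_3 = (55, 45).
det[A_1A_2; A_1A_3] = (-17)(45) − (-15)(55) = 60.
The determinant is nonzero, so they are not collinear.

No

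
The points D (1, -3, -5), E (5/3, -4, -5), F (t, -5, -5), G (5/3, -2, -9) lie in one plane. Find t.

7/3

The points are coplanar iff DE · (DF × DG) = 0.
Expanding, this is linear in t: (-4)t + (28/3) = 0.
So t = 7/3.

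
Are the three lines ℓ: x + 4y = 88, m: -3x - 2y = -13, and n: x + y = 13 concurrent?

The three lines meet at one point iff the augmented coefficient matrix [aᵢ bᵢ cᵢ] has rank < 3, i.e. its determinant vanishes.
Here the determinant is 3.
Nonzero, so no common point exists.

No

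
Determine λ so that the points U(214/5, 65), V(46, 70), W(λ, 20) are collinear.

Collinearity: (W − U) must be parallel to (V − U) = (16/5, 5).
Cross-multiplying the components: (λ − 214/5)·(5) = (-45)·(16/5).
Solving gives λ = 14.

14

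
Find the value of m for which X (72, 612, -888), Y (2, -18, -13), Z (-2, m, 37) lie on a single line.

-54

Direction XY = (-70, -630, 875). From the x-coordinate of Z, the parameter along the line is τ = (-2 − 72)/(-70) = 37/35.
Then m = 612 + 37/35·(-630) = -54.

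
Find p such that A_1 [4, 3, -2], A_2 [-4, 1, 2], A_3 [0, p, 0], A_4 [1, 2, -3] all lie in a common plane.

Normal to plane A_1A_2A_4: n = (6, -20, 2); plane equation n·P = -40.
Requiring n·A_3 = -40: (-20)p + (0) = -40.
So p = 2.

2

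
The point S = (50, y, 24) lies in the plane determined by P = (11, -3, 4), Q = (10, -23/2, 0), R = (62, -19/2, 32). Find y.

-23/2

A normal to the plane is n = PQ × PR = (-264, -176, 440).
S lies in the plane iff n · PS = 0.
This gives (-176)y + (-2024) = 0, so y = -23/2.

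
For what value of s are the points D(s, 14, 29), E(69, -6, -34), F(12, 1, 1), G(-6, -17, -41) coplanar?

33

Coplanarity ⇔ det[DE; DF; DG] = 0.
Expanding, this is linear in s: (-336)s + (11088) = 0.
So s = 33.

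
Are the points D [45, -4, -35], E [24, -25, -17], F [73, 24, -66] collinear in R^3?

No

DE = (-21, -21, 18), DF = (28, 28, -31).
DE × DF = (147, -147, 0).
The cross product is nonzero, so the points do not lie on one line.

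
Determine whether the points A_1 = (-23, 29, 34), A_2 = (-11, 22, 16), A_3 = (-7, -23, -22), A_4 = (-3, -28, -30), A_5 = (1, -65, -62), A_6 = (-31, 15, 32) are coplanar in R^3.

Yes

The plane through A_1, A_2, A_3 has normal n = A_1A_2 × A_1A_3 = (-544, 384, -512) and equation n·P = 6240.
Checking the remaining points: n·A_4 = 6240, n·A_5 = 6240, n·A_6 = 6240.
All equal 6240, so all 6 points lie in one plane.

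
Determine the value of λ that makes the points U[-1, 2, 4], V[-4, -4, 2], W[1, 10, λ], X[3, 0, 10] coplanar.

Normal to plane UVX: n = (-40, 10, 30); plane equation n·P = 180.
Requiring n·W = 180: (30)λ + (60) = 180.
So λ = 4.

4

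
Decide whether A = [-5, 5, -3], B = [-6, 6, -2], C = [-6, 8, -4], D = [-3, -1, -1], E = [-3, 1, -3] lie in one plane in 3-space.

Yes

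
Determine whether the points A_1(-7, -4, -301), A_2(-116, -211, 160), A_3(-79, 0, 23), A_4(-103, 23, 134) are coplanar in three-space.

Yes

The four points are coplanar iff the 3×3 determinant with rows A_1A_2, A_1A_3, A_1A_4 is zero.
Rows: (-109, -207, 461), (-72, 4, 324), (-96, 27, 435).
Expanding along the first row: (-109)(-7008) − (-207)(-216) + (461)(-1560) = 0.
Zero determinant ⇒ coplanar.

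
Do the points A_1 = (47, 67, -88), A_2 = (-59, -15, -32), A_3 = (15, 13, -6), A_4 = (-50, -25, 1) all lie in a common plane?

Yes

A normal to the plane through A_1, A_2, A_3 is n = A_1A_2 × A_1A_3 = (-3700, 6900, 3100).
The plane has equation n·P = 15600. For A_4: n·A_4 = 15600.
Equal, so A_4 lies in the plane and all four are coplanar.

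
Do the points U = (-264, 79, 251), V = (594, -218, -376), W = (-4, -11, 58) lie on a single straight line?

No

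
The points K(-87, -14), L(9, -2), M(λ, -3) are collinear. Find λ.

Collinearity: (M − K) must be parallel to (L − K) = (96, 12).
Cross-multiplying the components: (λ − (-87))·(12) = (11)·(96).
Solving gives λ = 1.

1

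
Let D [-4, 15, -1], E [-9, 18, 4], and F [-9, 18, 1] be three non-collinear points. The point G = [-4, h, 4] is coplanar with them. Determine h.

15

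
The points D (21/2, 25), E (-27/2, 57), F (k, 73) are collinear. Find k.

-51/2

Collinearity: (F − D) must be parallel to (E − D) = (-24, 32).
Cross-multiplying the components: (k − 21/2)·(32) = (48)·(-24).
Solving gives k = -51/2.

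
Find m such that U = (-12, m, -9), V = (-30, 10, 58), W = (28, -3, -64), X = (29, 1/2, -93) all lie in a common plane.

10

Coplanarity ⇔ det[UV; UW; UX] = 0.
Expanding, this is linear in m: (-1560)m + (15600) = 0.
So m = 10.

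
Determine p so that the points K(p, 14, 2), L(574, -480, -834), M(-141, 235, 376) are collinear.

80

Direction LM = (-715, 715, 1210). From the y-coordinate of K, the parameter along the line is τ = (14 − (-480))/715 = 38/55.
Then p = 574 + 38/55·(-715) = 80.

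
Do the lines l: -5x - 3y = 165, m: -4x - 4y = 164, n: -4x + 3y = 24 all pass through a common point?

Yes

Lines aᵢx + bᵢy = cᵢ with pairwise distinct directions are concurrent exactly when det[aᵢ bᵢ cᵢ] = 0.
Here the determinant is 0.
It vanishes, so the lines are concurrent at (-21, -20).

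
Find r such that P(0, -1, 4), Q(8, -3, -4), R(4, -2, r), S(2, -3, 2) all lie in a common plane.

0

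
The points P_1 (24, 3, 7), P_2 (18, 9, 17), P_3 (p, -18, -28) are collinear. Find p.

45

Direction P_1P_2 = (-6, 6, 10). From the y-coordinate of P_3, the parameter along the line is τ = (-18 − 3)/6 = -7/2.
Then p = 24 + (-7/2)·(-6) = 45.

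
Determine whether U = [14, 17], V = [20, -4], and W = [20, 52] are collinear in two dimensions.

UV = (6, -21), UW = (6, 35).
Twice the signed area of △UVW is (6)(35) − (-21)(6) = 336.
The area is nonzero, so the three points are not collinear.

No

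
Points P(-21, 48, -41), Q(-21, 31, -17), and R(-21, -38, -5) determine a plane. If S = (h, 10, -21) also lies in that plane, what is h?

A normal to the plane is n = PQ × PR = (1452, 0, 0).
S lies in the plane iff n · PS = 0.
This gives (1452)h + (30492) = 0, so h = -21.

-21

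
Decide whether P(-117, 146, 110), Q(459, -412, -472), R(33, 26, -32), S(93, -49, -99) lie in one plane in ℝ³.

Yes

With P as base: PQ = (576, -558, -582), PR = (150, -120, -142), PS = (210, -195, -209).
PR × PS = (-2610, 1530, -4050).
PQ · (PR × PS) = 0.
The scalar triple product vanishes, so the four points are coplanar.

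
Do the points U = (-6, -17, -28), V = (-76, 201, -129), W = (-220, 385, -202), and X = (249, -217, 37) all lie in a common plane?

No

With U as base: UV = (-70, 218, -101), UW = (-214, 402, -174), UX = (255, -200, 65).
UW × UX = (-8670, -30460, -59710).
UV · (UW × UX) = -2670.
Since -2670 ≠ 0, the four points are not coplanar.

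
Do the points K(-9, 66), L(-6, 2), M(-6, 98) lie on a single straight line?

KL = (3, -64), KM = (3, 32).
If collinear, KM would be a scalar multiple of KL. But (3)·(32) ≠ (-64)·(3) (difference 288), so they are not parallel; the points are not collinear.

No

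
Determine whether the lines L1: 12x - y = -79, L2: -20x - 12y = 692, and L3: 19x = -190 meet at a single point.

Intersecting L1 and L2: solving the 2×2 system gives (x, y) = (-10, -41).
Substitute into L3: (19)(-10) + (0)(-41) = -190.
This equals -190, so (-10, -41) lies on all three lines and they are concurrent.

Yes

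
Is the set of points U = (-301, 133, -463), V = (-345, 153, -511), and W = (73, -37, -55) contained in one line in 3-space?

Yes

UV = (-44, 20, -48), UW = (374, -170, 408).
Each component of UW is -17/2 times the corresponding component of UV, so UW = -17/2·UV and the points are collinear.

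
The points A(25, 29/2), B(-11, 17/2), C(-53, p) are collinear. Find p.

The three points are collinear iff det[AB; AC] = 0.
This determinant is linear in p: (-36)p + (54) = 0, so p = 3/2.

3/2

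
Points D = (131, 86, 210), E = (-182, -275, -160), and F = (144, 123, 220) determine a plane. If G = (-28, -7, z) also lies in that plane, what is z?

Coplanarity requires DE · (DF × DG) = 0.
DE = (-313, -361, -370), DF = (13, 37, 10); the triple product is linear in z with coefficient -6888 and constant term 0.
Setting it to zero: z = 0.

0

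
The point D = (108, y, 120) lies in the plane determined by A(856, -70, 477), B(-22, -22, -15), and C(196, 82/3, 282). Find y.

-22/3

The plane through A, B, C has equation 38528x + 153510y − (161336/3)z = -3418156.
Substituting D: (153510)y + (-2292416) = -3418156, so y = -22/3.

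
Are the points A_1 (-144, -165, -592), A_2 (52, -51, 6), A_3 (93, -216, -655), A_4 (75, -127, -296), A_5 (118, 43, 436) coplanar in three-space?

The plane through A_1, A_2, A_3 has normal n = A_1A_2 × A_1A_3 = (23316, 154074, -37014) and equation n·P = -6867426.
Checking the remaining points: n·A_4 = -6862554, n·A_5 = -6761634.
Since n·A_4 = -6862554 ≠ -6867426, A_4 is off the plane and the points are not all coplanar.

No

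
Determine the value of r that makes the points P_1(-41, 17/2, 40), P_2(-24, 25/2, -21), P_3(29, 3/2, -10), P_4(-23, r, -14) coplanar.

Normal to plane P_1P_2P_3: n = (-627, -3420, -399); plane equation n·P = -19323.
Requiring n·P_4 = -19323: (-3420)r + (20007) = -19323.
So r = 23/2.

23/2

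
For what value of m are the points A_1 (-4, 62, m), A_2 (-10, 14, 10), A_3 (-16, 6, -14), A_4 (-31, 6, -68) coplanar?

46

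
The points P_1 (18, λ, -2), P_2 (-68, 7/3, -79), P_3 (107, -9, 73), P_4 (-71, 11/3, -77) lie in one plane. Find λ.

-8/3

Coplanarity ⇔ det[P_1P_2; P_1P_3; P_1P_4] = 0.
Expanding, this is linear in λ: (806)λ + (6448/3) = 0.
So λ = -8/3.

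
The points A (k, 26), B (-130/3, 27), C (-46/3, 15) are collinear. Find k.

-41

The three points are collinear iff det[AB; AC] = 0.
This determinant is linear in k: (12)k + (492) = 0, so k = -41.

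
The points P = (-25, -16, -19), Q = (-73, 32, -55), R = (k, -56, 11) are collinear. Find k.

15

Collinearity requires PQ × PR = 0; each component is linear in k.
The y-component gives (-36)k + (540) = 0, so k = 15.
The remaining components then also vanish.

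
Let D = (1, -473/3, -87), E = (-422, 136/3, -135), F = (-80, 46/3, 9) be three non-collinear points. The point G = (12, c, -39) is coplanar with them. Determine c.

-310/3

A normal to the plane is n = DE × DF = (27792, 44496, -56736).
G lies in the plane iff n · DG = 0.
This gives (44496)c + (4597920) = 0, so c = -310/3.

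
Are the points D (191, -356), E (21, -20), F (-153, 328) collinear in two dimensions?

No

DE = (-170, 336), DF = (-344, 684).
Twice the signed area of △DEF is (-170)(684) − (336)(-344) = -696.
The area is nonzero, so the three points are not collinear.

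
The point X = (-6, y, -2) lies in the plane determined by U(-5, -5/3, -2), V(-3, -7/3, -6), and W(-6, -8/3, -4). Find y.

-2

A normal to the plane is n = UV × UW = (-8/3, 8, -8/3).
X lies in the plane iff n · UX = 0.
This gives (8)y + (16) = 0, so y = -2.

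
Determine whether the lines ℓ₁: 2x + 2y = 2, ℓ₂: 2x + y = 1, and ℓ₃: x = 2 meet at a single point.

Intersecting ℓ₁ and ℓ₂: solving the 2×2 system gives (x, y) = (0, 1).
Substitute into ℓ₃: (1)(0) + (0)(1) = 0.
But ℓ₃ requires 2 ≠ 0, so the three lines have no common point.

No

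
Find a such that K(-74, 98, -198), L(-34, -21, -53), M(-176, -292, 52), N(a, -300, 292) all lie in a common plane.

Normal to plane KLM: n = (26800, -24790, -27738); plane equation n·P = 1079504.
Requiring n·N = 1079504: (26800)a + (-662496) = 1079504.
So a = 65.

65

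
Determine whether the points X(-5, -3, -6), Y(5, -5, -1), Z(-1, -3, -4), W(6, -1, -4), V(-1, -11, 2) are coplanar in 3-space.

No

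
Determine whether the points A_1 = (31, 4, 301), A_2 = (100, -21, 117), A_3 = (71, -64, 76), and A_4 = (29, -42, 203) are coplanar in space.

With A_1 as base: A_1A_2 = (69, -25, -184), A_1A_3 = (40, -68, -225), A_1A_4 = (-2, -46, -98).
A_1A_3 × A_1A_4 = (-3686, 4370, -1976).
A_1A_2 · (A_1A_3 × A_1A_4) = 0.
The scalar triple product vanishes, so the four points are coplanar.

Yes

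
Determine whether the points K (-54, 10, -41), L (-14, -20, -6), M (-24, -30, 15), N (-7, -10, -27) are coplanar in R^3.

No

The four points are coplanar iff the 3×3 determinant with rows KL, KM, KN is zero.
Rows: (40, -30, 35), (30, -40, 56), (47, -20, 14).
Expanding along the first row: (40)(560) − (-30)(-2212) + (35)(1280) = 840.
Nonzero ⇒ not coplanar.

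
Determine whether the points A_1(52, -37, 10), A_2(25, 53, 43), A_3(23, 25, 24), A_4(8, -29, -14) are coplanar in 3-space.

The four points are coplanar iff the 3×3 determinant with rows A_1A_2, A_1A_3, A_1A_4 is zero.
Rows: (-27, 90, 33), (-29, 62, 14), (-44, 8, -24).
Expanding along the first row: (-27)(-1600) − (90)(1312) + (33)(2496) = 7488.
Nonzero ⇒ not coplanar.

No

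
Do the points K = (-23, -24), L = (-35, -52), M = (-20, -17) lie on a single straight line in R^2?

Yes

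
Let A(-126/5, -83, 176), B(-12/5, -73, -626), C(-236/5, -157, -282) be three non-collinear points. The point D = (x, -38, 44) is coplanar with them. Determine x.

-12/5

The plane through A, B, C has equation −63928x + (140432/5)y − (7336/5)z = -4892064/5.
Substituting D: (-63928)x + (-1131840) = -4892064/5, so x = -12/5.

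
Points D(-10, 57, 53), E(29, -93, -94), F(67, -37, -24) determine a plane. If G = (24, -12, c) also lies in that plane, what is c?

The plane through D, E, F has equation −2268x − 8316y + 7884z = -33480.
Substituting G: (7884)c + (45360) = -33480, so c = -10.

-10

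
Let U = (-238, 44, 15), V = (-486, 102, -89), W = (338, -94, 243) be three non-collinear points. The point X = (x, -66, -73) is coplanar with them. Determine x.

The plane through U, V, W has equation −1128x − 3360y + 816z = 132864.
Substituting X: (-1128)x + (162192) = 132864, so x = 26.

26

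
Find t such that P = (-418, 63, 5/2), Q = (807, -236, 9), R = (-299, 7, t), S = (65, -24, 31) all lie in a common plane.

-39/2

Coplanarity ⇔ det[PQ; PR; PS] = 0.
Expanding, this is linear in t: (-37842)t + (-737919) = 0.
So t = -39/2.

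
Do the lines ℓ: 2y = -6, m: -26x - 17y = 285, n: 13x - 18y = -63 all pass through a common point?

The three lines meet at one point iff the augmented coefficient matrix [aᵢ bᵢ cᵢ] has rank < 3, i.e. its determinant vanishes.
Here the determinant is 0.
It vanishes, so the lines are concurrent at (-9, -3).

Yes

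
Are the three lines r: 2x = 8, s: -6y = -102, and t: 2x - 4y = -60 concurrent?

Yes

Lines aᵢx + bᵢy = cᵢ with pairwise distinct directions are concurrent exactly when det[aᵢ bᵢ cᵢ] = 0.
Here the determinant is 0.
It vanishes, so the lines are concurrent at (4, 17).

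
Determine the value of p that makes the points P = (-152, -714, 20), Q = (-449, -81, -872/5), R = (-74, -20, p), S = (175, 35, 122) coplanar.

The points are coplanar iff PQ · (PR × PS) = 0.
Expanding, this is linear in p: (429444)p + (-9447768/5) = 0.
So p = 22/5.

22/5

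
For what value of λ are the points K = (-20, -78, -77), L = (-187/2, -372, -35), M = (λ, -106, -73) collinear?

-27

Collinearity requires KL × KM = 0; each component is linear in λ.
The y-component gives (42)λ + (1134) = 0, so λ = -27.
The remaining components then also vanish.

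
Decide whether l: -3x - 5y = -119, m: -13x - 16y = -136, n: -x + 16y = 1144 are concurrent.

Yes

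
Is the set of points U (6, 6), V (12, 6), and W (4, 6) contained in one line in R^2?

Yes

UV = (6, 0), UW = (-2, 0).
Twice the signed area of △UVW is (6)(0) − (0)(-2) = 0.
The triangle is degenerate (zero area), so the points are collinear.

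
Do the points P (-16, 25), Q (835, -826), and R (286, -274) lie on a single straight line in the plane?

No

PQ = (851, -851), PR = (302, -299).
det[PQ; PR] = (851)(-299) − (-851)(302) = 2553.
The determinant is nonzero, so they are not collinear.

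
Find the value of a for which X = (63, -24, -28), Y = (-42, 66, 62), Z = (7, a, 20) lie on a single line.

Direction XY = (-105, 90, 90). From the x-coordinate of Z, the parameter along the line is τ = (7 − 63)/(-105) = 8/15.
Then a = (-24) + 8/15·(90) = 24.

24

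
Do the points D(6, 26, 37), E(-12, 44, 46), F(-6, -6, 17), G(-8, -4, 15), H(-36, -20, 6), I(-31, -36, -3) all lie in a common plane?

The plane through D, E, F has normal n = DE × DF = (-72, -468, 792) and equation n·P = 16704.
Checking the remaining points: n·G = 14328, n·H = 16704, n·I = 16704.
Since n·G = 14328 ≠ 16704, G is off the plane and the points are not all coplanar.

No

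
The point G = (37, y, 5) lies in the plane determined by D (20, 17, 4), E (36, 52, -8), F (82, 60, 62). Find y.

42

Coplanarity requires DE · (DF × DG) = 0.
DE = (16, 35, -12), DF = (62, 43, 58); the triple product is linear in y with coefficient -1672 and constant term 70224.
Setting it to zero: y = 42.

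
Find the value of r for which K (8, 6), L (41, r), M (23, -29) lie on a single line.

-71

Collinearity: (L − K) must be parallel to (M − K) = (15, -35).
Cross-multiplying the components: (r − 6)·(15) = (33)·(-35).
Solving gives r = -71.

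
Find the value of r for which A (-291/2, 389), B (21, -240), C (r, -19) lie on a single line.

Collinearity: (C − A) must be parallel to (B − A) = (333/2, -629).
Cross-multiplying the components: (r − (-291/2))·(-629) = (-408)·(333/2).
Solving gives r = -75/2.

-75/2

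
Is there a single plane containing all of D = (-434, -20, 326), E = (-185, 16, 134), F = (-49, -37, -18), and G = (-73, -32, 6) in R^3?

With D as base: DE = (249, 36, -192), DF = (385, -17, -344), DG = (361, -12, -320).
DF × DG = (1312, -984, 1517).
DE · (DF × DG) = 0.
The scalar triple product vanishes, so the four points are coplanar.

Yes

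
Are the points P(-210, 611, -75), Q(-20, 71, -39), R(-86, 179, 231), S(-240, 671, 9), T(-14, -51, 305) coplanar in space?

The plane through P, Q, R has normal n = PQ × PR = (-149688, -53676, -15120) and equation n·X = -227556.
Checking the remaining points: n·S = -227556, n·T = 221508.
Since n·T = 221508 ≠ -227556, T is off the plane and the points are not all coplanar.

No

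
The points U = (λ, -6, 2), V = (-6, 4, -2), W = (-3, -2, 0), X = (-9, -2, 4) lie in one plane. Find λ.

Coplanarity ⇔ det[UV; UW; UX] = 0.
Expanding, this is linear in λ: (24)λ + (48) = 0.
So λ = -2.

-2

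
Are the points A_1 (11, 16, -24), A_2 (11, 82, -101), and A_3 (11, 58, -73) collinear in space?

Yes

A_1A_2 = (0, 66, -77), A_1A_3 = (0, 42, -49).
A_1A_2 × A_1A_3 = (0, 0, 0).
The cross product vanishes, so the three points are collinear.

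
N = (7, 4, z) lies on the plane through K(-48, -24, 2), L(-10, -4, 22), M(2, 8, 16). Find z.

The plane through K, L, M has equation −360x + 468y + 216z = 6480.
Substituting N: (216)z + (-648) = 6480, so z = 33.

33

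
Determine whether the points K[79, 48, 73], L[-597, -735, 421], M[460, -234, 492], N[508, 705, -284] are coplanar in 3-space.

Yes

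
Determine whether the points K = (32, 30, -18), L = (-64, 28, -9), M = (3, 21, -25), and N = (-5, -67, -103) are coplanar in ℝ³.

A normal to the plane through K, L, M is n = KL × KM = (95, -933, 806).
The plane has equation n·P = -39458. For N: n·N = -20982.
-20982 ≠ -39458, so N is off the plane.

No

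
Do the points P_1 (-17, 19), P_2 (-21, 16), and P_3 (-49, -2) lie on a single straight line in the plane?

No

P_1P_2 = (-4, -3), P_1P_3 = (-32, -21).
Twice the signed area of △P_1P_2P_3 is (-4)(-21) − (-3)(-32) = -12.
The area is nonzero, so the three points are not collinear.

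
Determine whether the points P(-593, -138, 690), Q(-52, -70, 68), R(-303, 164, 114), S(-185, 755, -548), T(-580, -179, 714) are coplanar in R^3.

Yes

The plane through P, Q, R has normal n = PQ × PR = (148676, 131236, 143662) and equation n·X = -7148656.
Checking the remaining points: n·S = -7148656, n·T = -7148656.
All equal -7148656, so all 5 points lie in one plane.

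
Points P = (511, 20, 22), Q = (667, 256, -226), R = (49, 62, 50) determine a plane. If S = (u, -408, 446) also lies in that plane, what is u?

The plane through P, Q, R has equation 17024x + 110208y + 115584z = 13446272.
Substituting S: (17024)u + (6585600) = 13446272, so u = 403.

403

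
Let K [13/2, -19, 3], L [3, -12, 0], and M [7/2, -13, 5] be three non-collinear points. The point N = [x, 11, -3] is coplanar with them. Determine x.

-17/2

Coplanarity requires KL · (KM × KN) = 0.
KL = (-7/2, 7, -3), KM = (-3, 6, 2); the triple product is linear in x with coefficient 32 and constant term 272.
Setting it to zero: x = -17/2.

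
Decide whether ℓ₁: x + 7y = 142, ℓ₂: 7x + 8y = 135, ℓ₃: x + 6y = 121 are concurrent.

The three lines meet at one point iff the augmented coefficient matrix [aᵢ bᵢ cᵢ] has rank < 3, i.e. its determinant vanishes.
Here the determinant is 2.
Nonzero, so no common point exists.

No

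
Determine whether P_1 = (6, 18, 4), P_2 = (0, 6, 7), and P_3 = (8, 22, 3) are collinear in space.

Yes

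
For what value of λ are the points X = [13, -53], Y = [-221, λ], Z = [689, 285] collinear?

-170

Collinearity: (Y − X) must be parallel to (Z − X) = (676, 338).
Cross-multiplying the components: (λ − (-53))·(676) = (-234)·(338).
Solving gives λ = -170.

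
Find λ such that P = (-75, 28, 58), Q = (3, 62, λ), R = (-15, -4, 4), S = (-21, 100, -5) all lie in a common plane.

Coplanarity ⇔ det[PQ; PR; PS] = 0.
Expanding, this is linear in λ: (6048)λ + (139104) = 0.
So λ = -23.

-23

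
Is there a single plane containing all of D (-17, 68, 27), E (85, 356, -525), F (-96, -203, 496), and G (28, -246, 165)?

With D as base: DE = (102, 288, -552), DF = (-79, -271, 469), DG = (45, -314, 138).
DF × DG = (109868, 32007, 37001).
DE · (DF × DG) = 0.
The scalar triple product vanishes, so the four points are coplanar.

Yes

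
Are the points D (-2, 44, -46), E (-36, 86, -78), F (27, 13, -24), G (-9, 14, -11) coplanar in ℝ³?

No

With D as base: DE = (-34, 42, -32), DF = (29, -31, 22), DG = (-7, -30, 35).
DF × DG = (-425, -1169, -1087).
DE · (DF × DG) = 136.
Since 136 ≠ 0, the four points are not coplanar.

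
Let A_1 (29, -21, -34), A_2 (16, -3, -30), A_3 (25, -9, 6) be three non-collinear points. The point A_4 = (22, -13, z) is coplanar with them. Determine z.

The plane through A_1, A_2, A_3 has equation 672x + 504y − 84z = 11760.
Substituting A_4: (-84)z + (8232) = 11760, so z = -42.

-42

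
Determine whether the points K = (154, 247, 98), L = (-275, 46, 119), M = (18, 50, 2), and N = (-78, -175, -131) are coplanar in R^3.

No

The four points are coplanar iff the 3×3 determinant with rows KL, KM, KN is zero.
Rows: (-429, -201, 21), (-136, -197, -96), (-232, -422, -229).
Expanding along the first row: (-429)(4601) − (-201)(8872) + (21)(11688) = 54891.
Nonzero ⇒ not coplanar.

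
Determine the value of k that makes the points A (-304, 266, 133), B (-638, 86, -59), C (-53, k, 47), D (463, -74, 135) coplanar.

Normal to plane ABD: n = (-65640, -146596, 251620); plane equation n·P = 14425484.
Requiring n·C = 14425484: (-146596)k + (15305060) = 14425484.
So k = 6.

6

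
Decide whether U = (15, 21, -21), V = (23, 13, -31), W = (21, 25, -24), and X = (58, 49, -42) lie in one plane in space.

The four points are coplanar iff the 3×3 determinant with rows UV, UW, UX is zero.
Rows: (8, -8, -10), (6, 4, -3), (43, 28, -21).
Expanding along the first row: (8)(0) − (-8)(3) + (-10)(-4) = 64.
Nonzero ⇒ not coplanar.

No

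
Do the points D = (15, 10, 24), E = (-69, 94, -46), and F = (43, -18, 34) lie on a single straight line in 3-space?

No

DE = (-84, 84, -70), DF = (28, -28, 10).
DE × DF = (-1120, -1120, 0).
The cross product is nonzero, so the points do not lie on one line.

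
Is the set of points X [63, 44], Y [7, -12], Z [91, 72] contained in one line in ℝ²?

Yes

XY = (-56, -56), XZ = (28, 28).
Checking proportionality: XZ = -1/2·XY, so the vectors are parallel and the points are collinear.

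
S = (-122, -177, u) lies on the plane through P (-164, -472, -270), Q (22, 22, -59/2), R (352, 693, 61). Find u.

Coplanarity requires PQ · (PR × PS) = 0.
PQ = (186, 494, 481/2), PR = (516, 1165, 331); the triple product is linear in u with coefficient -38214 and constant term 3229083.
Setting it to zero: u = 169/2.

169/2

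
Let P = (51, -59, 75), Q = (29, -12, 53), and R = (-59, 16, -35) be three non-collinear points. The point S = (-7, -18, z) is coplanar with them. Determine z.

Coplanarity requires PQ · (PR × PS) = 0.
PQ = (-22, 47, -22), PR = (-110, 75, -110); the triple product is linear in z with coefficient 3520 and constant term -59840.
Setting it to zero: z = 17.

17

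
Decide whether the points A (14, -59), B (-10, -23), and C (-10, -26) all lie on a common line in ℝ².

No

AB = (-24, 36), AC = (-24, 33).
det[AB; AC] = (-24)(33) − (36)(-24) = 72.
The determinant is nonzero, so they are not collinear.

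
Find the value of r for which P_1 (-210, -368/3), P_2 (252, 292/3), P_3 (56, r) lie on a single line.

Collinearity: (P_3 − P_1) must be parallel to (P_2 − P_1) = (462, 220).
Cross-multiplying the components: (r − (-368/3))·(462) = (266)·(220).
Solving gives r = 4.

4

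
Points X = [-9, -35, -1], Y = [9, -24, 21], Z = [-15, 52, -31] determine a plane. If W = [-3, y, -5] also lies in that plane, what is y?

The plane through X, Y, Z has equation −2244x + 408y + 1632z = 4284.
Substituting W: (408)y + (-1428) = 4284, so y = 14.

14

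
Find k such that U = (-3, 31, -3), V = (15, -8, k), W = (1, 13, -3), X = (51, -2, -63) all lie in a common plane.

Normal to plane UWX: n = (1080, 240, 840); plane equation n·P = 1680.
Requiring n·V = 1680: (840)k + (14280) = 1680.
So k = -15.

-15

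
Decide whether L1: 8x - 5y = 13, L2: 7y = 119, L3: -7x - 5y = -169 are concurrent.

Intersecting L1 and L2: solving the 2×2 system gives (x, y) = (49/4, 17).
Substitute into L3: (-7)(49/4) + (-5)(17) = -683/4.
But L3 requires -169 ≠ -683/4, so the three lines have no common point.

No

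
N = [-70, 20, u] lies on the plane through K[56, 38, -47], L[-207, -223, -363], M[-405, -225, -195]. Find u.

Coplanarity requires KL · (KM × KN) = 0.
KL = (-263, -261, -316), KM = (-461, -263, -148); the triple product is linear in u with coefficient -51152 and constant term 1278800.
Setting it to zero: u = 25.

25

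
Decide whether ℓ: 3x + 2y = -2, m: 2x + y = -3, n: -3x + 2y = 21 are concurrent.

Intersecting ℓ and m: solving the 2×2 system gives (x, y) = (-4, 5).
Substitute into n: (-3)(-4) + (2)(5) = 22.
But n requires 21 ≠ 22, so the three lines have no common point.

No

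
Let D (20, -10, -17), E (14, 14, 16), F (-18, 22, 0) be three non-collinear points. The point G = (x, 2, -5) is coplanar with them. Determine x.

12

A normal to the plane is n = DE × DF = (-648, -1152, 720).
G lies in the plane iff n · DG = 0.
This gives (-648)x + (7776) = 0, so x = 12.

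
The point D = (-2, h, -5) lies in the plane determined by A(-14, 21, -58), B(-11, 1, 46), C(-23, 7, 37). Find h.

7

The plane through A, B, C has equation −444x − 1221y − 222z = -6549.
Substituting D: (-1221)h + (1998) = -6549, so h = 7.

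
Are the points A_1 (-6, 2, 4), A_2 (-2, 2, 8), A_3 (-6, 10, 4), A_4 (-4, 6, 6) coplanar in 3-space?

The four points are coplanar iff the 3×3 determinant with rows A_1A_2, A_1A_3, A_1A_4 is zero.
Rows: (4, 0, 4), (0, 8, 0), (2, 4, 2).
Expanding along the first row: (4)(16) − (0)(0) + (4)(-16) = 0.
Zero determinant ⇒ coplanar.

Yes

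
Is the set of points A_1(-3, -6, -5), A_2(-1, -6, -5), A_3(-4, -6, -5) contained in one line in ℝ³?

A_1A_2 = (2, 0, 0), A_1A_3 = (-1, 0, 0).
A_1A_2 × A_1A_3 = (0, 0, 0).
The cross product vanishes, so the three points are collinear.

Yes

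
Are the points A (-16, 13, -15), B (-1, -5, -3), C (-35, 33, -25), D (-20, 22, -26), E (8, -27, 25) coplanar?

Yes

The plane through A, B, C has normal n = AB × AC = (-60, -78, -42) and equation n·P = 576.
Checking the remaining points: n·D = 576, n·E = 576.
All equal 576, so all 5 points lie in one plane.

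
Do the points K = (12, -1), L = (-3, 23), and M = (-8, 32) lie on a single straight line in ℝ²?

No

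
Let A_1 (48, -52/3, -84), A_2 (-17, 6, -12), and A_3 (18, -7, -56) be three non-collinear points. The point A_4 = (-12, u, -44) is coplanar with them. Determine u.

A normal to the plane is n = A_1A_2 × A_1A_3 = (-272/3, -340, 85/3).
A_4 lies in the plane iff n · A_1A_4 = 0.
This gives (-340)u + (680) = 0, so u = 2.

2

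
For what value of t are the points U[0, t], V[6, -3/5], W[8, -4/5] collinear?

0

Collinearity: (U − V) must be parallel to (W − V) = (2, -1/5).
Cross-multiplying the components: (t − (-3/5))·(2) = (-6)·(-1/5).
Solving gives t = 0.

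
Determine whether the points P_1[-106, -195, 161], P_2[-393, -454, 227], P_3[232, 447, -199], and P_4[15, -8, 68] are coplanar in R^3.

Yes

With P_1 as base: P_1P_2 = (-287, -259, 66), P_1P_3 = (338, 642, -360), P_1P_4 = (121, 187, -93).
P_1P_3 × P_1P_4 = (7614, -12126, -14476).
P_1P_2 · (P_1P_3 × P_1P_4) = 0.
The scalar triple product vanishes, so the four points are coplanar.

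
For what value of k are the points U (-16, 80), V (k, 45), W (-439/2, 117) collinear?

The three points are collinear iff det[UV; UW] = 0.
This determinant is linear in k: (37)k + (-13061/2) = 0, so k = 353/2.

353/2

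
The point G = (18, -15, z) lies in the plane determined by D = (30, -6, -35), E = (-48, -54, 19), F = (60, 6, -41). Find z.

-23

Coplanarity requires DE · (DF × DG) = 0.
DE = (-78, -48, 54), DF = (30, 12, -6); the triple product is linear in z with coefficient 504 and constant term 11592.
Setting it to zero: z = -23.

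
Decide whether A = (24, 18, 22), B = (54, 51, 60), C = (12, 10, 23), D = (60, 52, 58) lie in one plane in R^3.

With A as base: AB = (30, 33, 38), AC = (-12, -8, 1), AD = (36, 34, 36).
AC × AD = (-322, 468, -120).
AB · (AC × AD) = 1224.
Since 1224 ≠ 0, the four points are not coplanar.

No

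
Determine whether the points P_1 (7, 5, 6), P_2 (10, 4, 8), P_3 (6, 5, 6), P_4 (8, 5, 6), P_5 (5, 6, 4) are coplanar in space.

Yes

The plane through P_1, P_2, P_3 has normal n = P_1P_2 × P_1P_3 = (0, -2, -1) and equation n·P = -16.
Checking the remaining points: n·P_4 = -16, n·P_5 = -16.
All equal -16, so all 5 points lie in one plane.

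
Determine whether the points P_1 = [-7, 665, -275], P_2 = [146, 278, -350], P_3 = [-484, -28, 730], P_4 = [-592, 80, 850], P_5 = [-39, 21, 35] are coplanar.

Yes

The plane through P_1, P_2, P_3 has normal n = P_1P_2 × P_1P_3 = (-440910, -117990, -290628) and equation n·P = 4545720.
Checking the remaining points: n·P_4 = 4545720, n·P_5 = 4545720.
All equal 4545720, so all 5 points lie in one plane.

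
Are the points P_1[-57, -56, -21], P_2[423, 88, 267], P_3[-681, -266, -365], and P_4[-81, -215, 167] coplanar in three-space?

A normal to the plane through P_1, P_2, P_3 is n = P_1P_2 × P_1P_3 = (10944, -14592, -10944).
The plane has equation n·P = 423168. For P_4: n·P_4 = 423168.
Equal, so P_4 lies in the plane and all four are coplanar.

Yes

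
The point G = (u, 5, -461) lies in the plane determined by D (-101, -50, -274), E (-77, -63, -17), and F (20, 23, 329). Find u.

-90

A normal to the plane is n = DE × DF = (-26600, 16625, 3325).
G lies in the plane iff n · DG = 0.
This gives (-26600)u + (-2394000) = 0, so u = -90.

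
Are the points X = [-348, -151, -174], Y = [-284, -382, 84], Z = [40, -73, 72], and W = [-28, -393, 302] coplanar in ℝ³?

Yes

The four points are coplanar iff the 3×3 determinant with rows XY, XZ, XW is zero.
Rows: (64, -231, 258), (388, 78, 246), (320, -242, 476).
Expanding along the first row: (64)(96660) − (-231)(105968) + (258)(-118856) = 0.
Zero determinant ⇒ coplanar.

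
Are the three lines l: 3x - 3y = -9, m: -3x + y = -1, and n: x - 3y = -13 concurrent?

Yes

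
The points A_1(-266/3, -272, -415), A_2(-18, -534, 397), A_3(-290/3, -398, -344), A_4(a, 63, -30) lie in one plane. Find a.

8

Normal to plane A_1A_2A_3: n = (83710, -34540/3, -11000); plane equation n·P = 274340.
Requiring n·A_4 = 274340: (83710)a + (-395340) = 274340.
So a = 8.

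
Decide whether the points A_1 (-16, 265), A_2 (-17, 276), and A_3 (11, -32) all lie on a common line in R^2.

A_1A_2 = (-1, 11), A_1A_3 = (27, -297).
det[A_1A_2; A_1A_3] = (-1)(-297) − (11)(27) = 0.
The determinant is zero, so the points are collinear.

Yes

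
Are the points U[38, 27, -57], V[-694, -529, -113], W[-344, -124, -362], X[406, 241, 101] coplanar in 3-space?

Yes

A normal to the plane through U, V, W is n = UV × UW = (161124, -201868, -101860).
The plane has equation n·P = 6478296. For X: n·X = 6478296.
Equal, so X lies in the plane and all four are coplanar.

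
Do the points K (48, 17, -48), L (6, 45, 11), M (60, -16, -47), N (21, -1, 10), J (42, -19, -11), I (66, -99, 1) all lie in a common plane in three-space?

The plane through K, L, M has normal n = KL × KM = (1975, 750, 1050) and equation n·P = 57150.
Checking the remaining points: n·N = 51225, n·J = 57150, n·I = 57150.
Since n·N = 51225 ≠ 57150, N is off the plane and the points are not all coplanar.

No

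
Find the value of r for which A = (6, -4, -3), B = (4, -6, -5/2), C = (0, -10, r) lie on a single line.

-3/2

Direction AB = (-2, -2, 1/2). From the x-coordinate of C, the parameter along the line is τ = (0 − 6)/(-2) = 3.
Then r = (-3) + 3·(1/2) = -3/2.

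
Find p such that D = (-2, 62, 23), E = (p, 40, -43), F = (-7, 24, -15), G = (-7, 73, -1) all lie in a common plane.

Normal to plane DFG: n = (1330, 70, -245); plane equation n·P = -3955.
Requiring n·E = -3955: (1330)p + (13335) = -3955.
So p = -13.

-13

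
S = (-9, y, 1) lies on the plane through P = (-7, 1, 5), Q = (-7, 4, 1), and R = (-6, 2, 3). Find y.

5

Coplanarity requires PQ · (PR × PS) = 0.
PQ = (0, 3, -4), PR = (1, 1, -2); the triple product is linear in y with coefficient -4 and constant term 20.
Setting it to zero: y = 5.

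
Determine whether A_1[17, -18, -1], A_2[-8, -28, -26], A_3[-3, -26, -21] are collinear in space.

A_1A_2 = (-25, -10, -25), A_1A_3 = (-20, -8, -20).
A_1A_2 × A_1A_3 = (0, 0, 0).
The cross product vanishes, so the three points are collinear.

Yes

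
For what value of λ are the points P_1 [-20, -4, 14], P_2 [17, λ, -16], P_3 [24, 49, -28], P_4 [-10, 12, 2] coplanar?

32

Normal to plane P_1P_3P_4: n = (36, 108, 174); plane equation n·P = 1284.
Requiring n·P_2 = 1284: (108)λ + (-2172) = 1284.
So λ = 32.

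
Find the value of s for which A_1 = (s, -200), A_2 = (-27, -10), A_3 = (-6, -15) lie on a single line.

771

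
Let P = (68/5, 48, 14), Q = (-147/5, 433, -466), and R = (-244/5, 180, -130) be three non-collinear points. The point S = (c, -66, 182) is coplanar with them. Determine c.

-168/5

Coplanarity requires PQ · (PR × PS) = 0.
PQ = (-43, 385, -480), PR = (-312/5, 132, -144); the triple product is linear in c with coefficient 7920 and constant term 266112.
Setting it to zero: c = -168/5.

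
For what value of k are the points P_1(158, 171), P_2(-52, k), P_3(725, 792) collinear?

The three points are collinear iff det[P_1P_2; P_1P_3] = 0.
This determinant is linear in k: (-567)k + (-33453) = 0, so k = -59.

-59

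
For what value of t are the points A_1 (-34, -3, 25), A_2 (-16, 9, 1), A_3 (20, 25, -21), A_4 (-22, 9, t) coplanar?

-4

Coplanarity ⇔ det[A_1A_2; A_1A_3; A_1A_4] = 0.
Expanding, this is linear in t: (-144)t + (-576) = 0.
So t = -4.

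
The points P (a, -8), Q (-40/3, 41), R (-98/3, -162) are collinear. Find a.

-18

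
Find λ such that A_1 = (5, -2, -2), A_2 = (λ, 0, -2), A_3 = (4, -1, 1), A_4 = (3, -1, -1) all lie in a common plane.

Normal to plane A_1A_3A_4: n = (-2, -5, 1); plane equation n·P = -2.
Requiring n·A_2 = -2: (-2)λ + (-2) = -2.
So λ = 0.

0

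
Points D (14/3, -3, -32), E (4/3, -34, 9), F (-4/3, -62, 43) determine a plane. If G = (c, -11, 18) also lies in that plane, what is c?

-2/3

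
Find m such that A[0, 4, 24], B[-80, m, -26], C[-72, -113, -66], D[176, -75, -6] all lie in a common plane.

Normal to plane ACD: n = (-3600, -18000, 26280); plane equation n·P = 558720.
Requiring n·B = 558720: (-18000)m + (-395280) = 558720.
So m = -53.

-53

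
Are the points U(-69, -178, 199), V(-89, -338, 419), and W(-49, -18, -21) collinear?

UV = (-20, -160, 220), UW = (20, 160, -220).
UV × UW = (0, 0, 0).
The cross product vanishes, so the three points are collinear.

Yes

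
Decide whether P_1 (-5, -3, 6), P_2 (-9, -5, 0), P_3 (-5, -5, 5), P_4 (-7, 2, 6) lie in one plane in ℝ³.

A normal to the plane through P_1, P_2, P_3 is n = P_1P_2 × P_1P_3 = (-10, -4, 8).
The plane has equation n·P = 110. For P_4: n·P_4 = 110.
Equal, so P_4 lies in the plane and all four are coplanar.

Yes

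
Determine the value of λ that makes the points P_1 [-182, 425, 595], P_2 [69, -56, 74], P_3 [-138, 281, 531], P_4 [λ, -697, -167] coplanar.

250

Normal to plane P_1P_2P_3: n = (-44240, -6860, -14980); plane equation n·P = -3776920.
Requiring n·P_4 = -3776920: (-44240)λ + (7283080) = -3776920.
So λ = 250.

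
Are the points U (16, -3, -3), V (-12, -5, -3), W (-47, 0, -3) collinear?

No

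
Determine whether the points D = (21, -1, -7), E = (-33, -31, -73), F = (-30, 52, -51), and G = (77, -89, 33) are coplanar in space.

No

The four points are coplanar iff the 3×3 determinant with rows DE, DF, DG is zero.
Rows: (-54, -30, -66), (-51, 53, -44), (56, -88, 40).
Expanding along the first row: (-54)(-1752) − (-30)(424) + (-66)(1520) = 7008.
Nonzero ⇒ not coplanar.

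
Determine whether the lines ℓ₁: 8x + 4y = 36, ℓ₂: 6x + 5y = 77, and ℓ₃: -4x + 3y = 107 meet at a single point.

Yes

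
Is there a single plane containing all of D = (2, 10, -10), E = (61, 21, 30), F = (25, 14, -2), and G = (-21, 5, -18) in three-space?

The four points are coplanar iff the 3×3 determinant with rows DE, DF, DG is zero.
Rows: (59, 11, 40), (23, 4, 8), (-23, -5, -8).
Expanding along the first row: (59)(8) − (11)(0) + (40)(-23) = -448.
Nonzero ⇒ not coplanar.

No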